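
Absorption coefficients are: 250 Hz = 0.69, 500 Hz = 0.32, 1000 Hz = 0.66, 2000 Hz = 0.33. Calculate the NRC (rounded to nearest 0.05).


Given values:
  a_250 = 0.69, a_500 = 0.32
  a_1000 = 0.66, a_2000 = 0.33
Formula: NRC = (a250 + a500 + a1000 + a2000) / 4
Sum = 0.69 + 0.32 + 0.66 + 0.33 = 2.0
NRC = 2.0 / 4 = 0.5
Rounded to nearest 0.05: 0.5

0.5


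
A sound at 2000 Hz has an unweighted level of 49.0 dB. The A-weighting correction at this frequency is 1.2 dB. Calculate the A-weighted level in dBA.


Given values:
  SPL = 49.0 dB
  A-weighting at 2000 Hz = 1.2 dB
Formula: L_A = SPL + A_weight
L_A = 49.0 + (1.2)
L_A = 50.2

50.2 dBA


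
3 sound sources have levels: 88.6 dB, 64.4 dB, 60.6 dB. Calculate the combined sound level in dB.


Formula: L_total = 10 * log10( sum(10^(Li/10)) )
  Source 1: 10^(88.6/10) = 724435960.075
  Source 2: 10^(64.4/10) = 2754228.7033
  Source 3: 10^(60.6/10) = 1148153.6215
Sum of linear values = 728338342.3998
L_total = 10 * log10(728338342.3998) = 88.62

88.62 dB


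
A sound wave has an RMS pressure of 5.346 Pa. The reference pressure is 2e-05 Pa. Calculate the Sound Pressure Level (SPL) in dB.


Given values:
  p = 5.346 Pa
  p_ref = 2e-05 Pa
Formula: SPL = 20 * log10(p / p_ref)
Compute ratio: p / p_ref = 5.346 / 2e-05 = 267300
Compute log10: log10(267300) = 5.426999
Multiply: SPL = 20 * 5.426999 = 108.54

108.54 dB


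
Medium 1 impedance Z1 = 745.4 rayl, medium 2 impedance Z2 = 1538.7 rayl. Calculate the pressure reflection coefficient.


Given values:
  Z1 = 745.4 rayl, Z2 = 1538.7 rayl
Formula: R = (Z2 - Z1) / (Z2 + Z1)
Numerator: Z2 - Z1 = 1538.7 - 745.4 = 793.3
Denominator: Z2 + Z1 = 1538.7 + 745.4 = 2284.1
R = 793.3 / 2284.1 = 0.3473

0.3473


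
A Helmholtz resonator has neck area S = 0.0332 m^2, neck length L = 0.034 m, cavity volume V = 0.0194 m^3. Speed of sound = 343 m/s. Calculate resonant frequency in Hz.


Given values:
  S = 0.0332 m^2, L = 0.034 m, V = 0.0194 m^3, c = 343 m/s
Formula: f = (c / (2*pi)) * sqrt(S / (V * L))
Compute V * L = 0.0194 * 0.034 = 0.0006596
Compute S / (V * L) = 0.0332 / 0.0006596 = 50.3335
Compute sqrt(50.3335) = 7.094611
Compute c / (2*pi) = 343 / 6.283185 = 54.590148
f = 54.590148 * 7.094611 = 387.3

387.3 Hz


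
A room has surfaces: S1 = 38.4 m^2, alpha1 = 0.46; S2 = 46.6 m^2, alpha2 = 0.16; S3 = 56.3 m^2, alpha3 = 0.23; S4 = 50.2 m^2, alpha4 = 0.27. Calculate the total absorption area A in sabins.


Given surfaces:
  Surface 1: 38.4 * 0.46 = 17.664
  Surface 2: 46.6 * 0.16 = 7.456
  Surface 3: 56.3 * 0.23 = 12.949
  Surface 4: 50.2 * 0.27 = 13.554
Formula: A = sum(Si * alpha_i)
A = 17.664 + 7.456 + 12.949 + 13.554
A = 51.62

51.62 sabins


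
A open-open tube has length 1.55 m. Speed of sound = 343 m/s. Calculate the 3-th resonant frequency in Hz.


Given values:
  Tube type: open-open, L = 1.55 m, c = 343 m/s, n = 3
Formula: f_n = n * c / (2 * L)
Compute 2 * L = 2 * 1.55 = 3.1
f = 3 * 343 / 3.1
f = 331.94

331.94 Hz


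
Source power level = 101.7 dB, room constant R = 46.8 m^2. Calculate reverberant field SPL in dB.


Given values:
  Lw = 101.7 dB, R = 46.8 m^2
Formula: SPL = Lw + 10 * log10(4 / R)
Compute 4 / R = 4 / 46.8 = 0.08547
Compute 10 * log10(0.08547) = -10.6819
SPL = 101.7 + (-10.6819) = 91.02

91.02 dB


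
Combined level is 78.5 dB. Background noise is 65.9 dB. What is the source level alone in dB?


Given values:
  L_total = 78.5 dB, L_bg = 65.9 dB
Formula: L_source = 10 * log10(10^(L_total/10) - 10^(L_bg/10))
Convert to linear:
  10^(78.5/10) = 70794578.4384
  10^(65.9/10) = 3890451.4499
Difference: 70794578.4384 - 3890451.4499 = 66904126.9885
L_source = 10 * log10(66904126.9885) = 78.25

78.25 dB


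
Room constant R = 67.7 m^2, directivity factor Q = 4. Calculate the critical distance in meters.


Given values:
  R = 67.7 m^2, Q = 4
Formula: d_c = 0.141 * sqrt(Q * R)
Compute Q * R = 4 * 67.7 = 270.8
Compute sqrt(270.8) = 16.456
d_c = 0.141 * 16.456 = 2.32

2.32 m


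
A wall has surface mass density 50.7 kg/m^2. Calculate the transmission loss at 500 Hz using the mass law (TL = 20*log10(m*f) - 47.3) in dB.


Given values:
  m = 50.7 kg/m^2, f = 500 Hz
Formula: TL = 20 * log10(m * f) - 47.3
Compute m * f = 50.7 * 500 = 25350.0
Compute log10(25350.0) = 4.403978
Compute 20 * 4.403978 = 88.0796
TL = 88.0796 - 47.3 = 40.78

40.78 dB


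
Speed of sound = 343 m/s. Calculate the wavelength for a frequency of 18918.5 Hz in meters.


Given values:
  c = 343 m/s, f = 18918.5 Hz
Formula: lambda = c / f
lambda = 343 / 18918.5
lambda = 0.0181

0.0181 m


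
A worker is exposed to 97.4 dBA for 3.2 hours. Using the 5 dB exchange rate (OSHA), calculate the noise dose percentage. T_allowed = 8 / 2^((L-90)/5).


Given values:
  L = 97.4 dBA, T = 3.2 hours
Formula: T_allowed = 8 / 2^((L - 90) / 5)
Compute exponent: (97.4 - 90) / 5 = 1.48
Compute 2^(1.48) = 2.789487
T_allowed = 8 / 2.789487 = 2.867911 hours
Dose = (T / T_allowed) * 100
Dose = (3.2 / 2.867911) * 100 = 111.58

111.58 %


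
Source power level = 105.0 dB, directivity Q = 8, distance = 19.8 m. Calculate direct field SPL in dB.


Given values:
  Lw = 105.0 dB, Q = 8, r = 19.8 m
Formula: SPL = Lw + 10 * log10(Q / (4 * pi * r^2))
Compute 4 * pi * r^2 = 4 * pi * 19.8^2 = 4926.5199
Compute Q / denom = 8 / 4926.5199 = 0.00162386
Compute 10 * log10(0.00162386) = -27.8945
SPL = 105.0 + (-27.8945) = 77.11

77.11 dB


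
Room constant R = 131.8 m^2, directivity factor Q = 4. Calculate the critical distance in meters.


Given values:
  R = 131.8 m^2, Q = 4
Formula: d_c = 0.141 * sqrt(Q * R)
Compute Q * R = 4 * 131.8 = 527.2
Compute sqrt(527.2) = 22.9608
d_c = 0.141 * 22.9608 = 3.237

3.237 m


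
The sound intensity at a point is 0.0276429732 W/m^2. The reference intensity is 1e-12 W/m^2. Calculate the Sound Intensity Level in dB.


Given values:
  I = 0.0276429732 W/m^2
  I_ref = 1e-12 W/m^2
Formula: SIL = 10 * log10(I / I_ref)
Compute ratio: I / I_ref = 27642973200
Compute log10: log10(27642973200) = 10.441585
Multiply: SIL = 10 * 10.441585 = 104.42

104.42 dB


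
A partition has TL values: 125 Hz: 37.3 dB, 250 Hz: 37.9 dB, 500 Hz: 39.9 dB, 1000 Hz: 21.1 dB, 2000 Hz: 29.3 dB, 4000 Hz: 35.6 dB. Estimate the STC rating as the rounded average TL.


Given TL values at each frequency:
  125 Hz: 37.3 dB
  250 Hz: 37.9 dB
  500 Hz: 39.9 dB
  1000 Hz: 21.1 dB
  2000 Hz: 29.3 dB
  4000 Hz: 35.6 dB
Formula: STC ~ round(average of TL values)
Sum = 37.3 + 37.9 + 39.9 + 21.1 + 29.3 + 35.6 = 201.1
Average = 201.1 / 6 = 33.52
Rounded: 34

34


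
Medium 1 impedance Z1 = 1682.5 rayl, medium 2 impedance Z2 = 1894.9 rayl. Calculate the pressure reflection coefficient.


Given values:
  Z1 = 1682.5 rayl, Z2 = 1894.9 rayl
Formula: R = (Z2 - Z1) / (Z2 + Z1)
Numerator: Z2 - Z1 = 1894.9 - 1682.5 = 212.4
Denominator: Z2 + Z1 = 1894.9 + 1682.5 = 3577.4
R = 212.4 / 3577.4 = 0.0594

0.0594


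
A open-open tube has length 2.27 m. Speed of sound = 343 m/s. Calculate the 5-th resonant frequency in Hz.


Given values:
  Tube type: open-open, L = 2.27 m, c = 343 m/s, n = 5
Formula: f_n = n * c / (2 * L)
Compute 2 * L = 2 * 2.27 = 4.54
f = 5 * 343 / 4.54
f = 377.75

377.75 Hz


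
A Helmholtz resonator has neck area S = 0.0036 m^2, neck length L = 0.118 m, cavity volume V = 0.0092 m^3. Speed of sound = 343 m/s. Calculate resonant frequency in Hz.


Given values:
  S = 0.0036 m^2, L = 0.118 m, V = 0.0092 m^3, c = 343 m/s
Formula: f = (c / (2*pi)) * sqrt(S / (V * L))
Compute V * L = 0.0092 * 0.118 = 0.0010856
Compute S / (V * L) = 0.0036 / 0.0010856 = 3.3161
Compute sqrt(3.3161) = 1.821016
Compute c / (2*pi) = 343 / 6.283185 = 54.590148
f = 54.590148 * 1.821016 = 99.41

99.41 Hz


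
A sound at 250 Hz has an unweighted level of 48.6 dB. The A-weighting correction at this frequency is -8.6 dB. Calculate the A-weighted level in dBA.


Given values:
  SPL = 48.6 dB
  A-weighting at 250 Hz = -8.6 dB
Formula: L_A = SPL + A_weight
L_A = 48.6 + (-8.6)
L_A = 40.0

40.0 dBA


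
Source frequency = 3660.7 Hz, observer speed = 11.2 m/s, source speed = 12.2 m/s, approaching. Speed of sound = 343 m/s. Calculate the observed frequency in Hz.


Given values:
  f_s = 3660.7 Hz, v_o = 11.2 m/s, v_s = 12.2 m/s
  Direction: approaching
Formula: f_o = f_s * (c + v_o) / (c - v_s)
Numerator: c + v_o = 343 + 11.2 = 354.2
Denominator: c - v_s = 343 - 12.2 = 330.8
f_o = 3660.7 * 354.2 / 330.8 = 3919.65

3919.65 Hz


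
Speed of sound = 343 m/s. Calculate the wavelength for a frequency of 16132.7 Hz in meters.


Given values:
  c = 343 m/s, f = 16132.7 Hz
Formula: lambda = c / f
lambda = 343 / 16132.7
lambda = 0.0213

0.0213 m


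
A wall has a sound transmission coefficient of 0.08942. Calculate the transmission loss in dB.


Given values:
  tau = 0.08942
Formula: TL = 10 * log10(1 / tau)
Compute 1 / tau = 1 / 0.08942 = 11.1832
Compute log10(11.1832) = 1.048566
TL = 10 * 1.048566 = 10.49

10.49 dB


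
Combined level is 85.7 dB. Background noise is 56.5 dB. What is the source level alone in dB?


Given values:
  L_total = 85.7 dB, L_bg = 56.5 dB
Formula: L_source = 10 * log10(10^(L_total/10) - 10^(L_bg/10))
Convert to linear:
  10^(85.7/10) = 371535229.0972
  10^(56.5/10) = 446683.5922
Difference: 371535229.0972 - 446683.5922 = 371088545.505
L_source = 10 * log10(371088545.505) = 85.69

85.69 dB


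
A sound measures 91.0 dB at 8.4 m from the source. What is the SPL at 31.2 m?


Given values:
  SPL1 = 91.0 dB, r1 = 8.4 m, r2 = 31.2 m
Formula: SPL2 = SPL1 - 20 * log10(r2 / r1)
Compute ratio: r2 / r1 = 31.2 / 8.4 = 3.7143
Compute log10: log10(3.7143) = 0.569877
Compute drop: 20 * 0.569877 = 11.3975
SPL2 = 91.0 - 11.3975 = 79.6

79.6 dB


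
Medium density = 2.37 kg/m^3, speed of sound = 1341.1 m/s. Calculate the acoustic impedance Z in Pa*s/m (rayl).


Given values:
  rho = 2.37 kg/m^3
  c = 1341.1 m/s
Formula: Z = rho * c
Z = 2.37 * 1341.1
Z = 3178.41

3178.41 rayl


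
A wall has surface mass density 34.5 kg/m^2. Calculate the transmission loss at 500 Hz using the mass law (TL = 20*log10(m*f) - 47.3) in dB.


Given values:
  m = 34.5 kg/m^2, f = 500 Hz
Formula: TL = 20 * log10(m * f) - 47.3
Compute m * f = 34.5 * 500 = 17250.0
Compute log10(17250.0) = 4.236789
Compute 20 * 4.236789 = 84.7358
TL = 84.7358 - 47.3 = 37.44

37.44 dB


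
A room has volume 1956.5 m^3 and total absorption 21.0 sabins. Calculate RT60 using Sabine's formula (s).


Given values:
  V = 1956.5 m^3
  A = 21.0 sabins
Formula: RT60 = 0.161 * V / A
Numerator: 0.161 * 1956.5 = 314.9965
RT60 = 314.9965 / 21.0 = 15.0

15.0 s


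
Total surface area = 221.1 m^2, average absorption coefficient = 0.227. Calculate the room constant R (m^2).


Given values:
  S = 221.1 m^2, alpha = 0.227
Formula: R = S * alpha / (1 - alpha)
Numerator: 221.1 * 0.227 = 50.1897
Denominator: 1 - 0.227 = 0.773
R = 50.1897 / 0.773 = 64.93

64.93 m^2


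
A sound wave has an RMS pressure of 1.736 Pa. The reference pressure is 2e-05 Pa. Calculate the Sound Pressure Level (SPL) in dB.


Given values:
  p = 1.736 Pa
  p_ref = 2e-05 Pa
Formula: SPL = 20 * log10(p / p_ref)
Compute ratio: p / p_ref = 1.736 / 2e-05 = 86800
Compute log10: log10(86800) = 4.93852
Multiply: SPL = 20 * 4.93852 = 98.77

98.77 dB


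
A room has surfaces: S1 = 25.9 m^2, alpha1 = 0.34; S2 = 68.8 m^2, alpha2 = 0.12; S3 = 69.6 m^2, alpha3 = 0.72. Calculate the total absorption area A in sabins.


Given surfaces:
  Surface 1: 25.9 * 0.34 = 8.806
  Surface 2: 68.8 * 0.12 = 8.256
  Surface 3: 69.6 * 0.72 = 50.112
Formula: A = sum(Si * alpha_i)
A = 8.806 + 8.256 + 50.112
A = 67.17

67.17 sabins


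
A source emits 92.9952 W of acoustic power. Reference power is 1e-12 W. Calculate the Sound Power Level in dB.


Given values:
  W = 92.9952 W
  W_ref = 1e-12 W
Formula: SWL = 10 * log10(W / W_ref)
Compute ratio: W / W_ref = 92995200000000
Compute log10: log10(92995200000000) = 13.968461
Multiply: SWL = 10 * 13.968461 = 139.68

139.68 dB


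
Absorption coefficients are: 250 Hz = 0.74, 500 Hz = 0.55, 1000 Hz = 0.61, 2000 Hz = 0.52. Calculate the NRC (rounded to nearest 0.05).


Given values:
  a_250 = 0.74, a_500 = 0.55
  a_1000 = 0.61, a_2000 = 0.52
Formula: NRC = (a250 + a500 + a1000 + a2000) / 4
Sum = 0.74 + 0.55 + 0.61 + 0.52 = 2.42
NRC = 2.42 / 4 = 0.605
Rounded to nearest 0.05: 0.6

0.6


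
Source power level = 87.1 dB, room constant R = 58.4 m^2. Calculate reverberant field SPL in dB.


Given values:
  Lw = 87.1 dB, R = 58.4 m^2
Formula: SPL = Lw + 10 * log10(4 / R)
Compute 4 / R = 4 / 58.4 = 0.068493
Compute 10 * log10(0.068493) = -11.6435
SPL = 87.1 + (-11.6435) = 75.46

75.46 dB


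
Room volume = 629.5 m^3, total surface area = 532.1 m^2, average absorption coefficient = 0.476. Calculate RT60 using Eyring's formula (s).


Given values:
  V = 629.5 m^3, S = 532.1 m^2, alpha = 0.476
Formula: RT60 = 0.161 * V / (-S * ln(1 - alpha))
Compute ln(1 - 0.476) = ln(0.524) = -0.646264
Denominator: -532.1 * -0.646264 = 343.8771
Numerator: 0.161 * 629.5 = 101.3495
RT60 = 101.3495 / 343.8771 = 0.295

0.295 s


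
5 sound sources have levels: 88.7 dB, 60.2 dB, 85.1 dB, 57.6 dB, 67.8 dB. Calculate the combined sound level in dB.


Formula: L_total = 10 * log10( sum(10^(Li/10)) )
  Source 1: 10^(88.7/10) = 741310241.3009
  Source 2: 10^(60.2/10) = 1047128.5481
  Source 3: 10^(85.1/10) = 323593656.9296
  Source 4: 10^(57.6/10) = 575439.9373
  Source 5: 10^(67.8/10) = 6025595.8607
Sum of linear values = 1072552062.5766
L_total = 10 * log10(1072552062.5766) = 90.3

90.3 dB


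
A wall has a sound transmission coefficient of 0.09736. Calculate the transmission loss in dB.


Given values:
  tau = 0.09736
Formula: TL = 10 * log10(1 / tau)
Compute 1 / tau = 1 / 0.09736 = 10.2712
Compute log10(10.2712) = 1.011621
TL = 10 * 1.011621 = 10.12

10.12 dB


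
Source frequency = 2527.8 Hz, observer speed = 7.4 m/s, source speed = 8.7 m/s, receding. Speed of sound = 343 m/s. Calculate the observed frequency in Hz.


Given values:
  f_s = 2527.8 Hz, v_o = 7.4 m/s, v_s = 8.7 m/s
  Direction: receding
Formula: f_o = f_s * (c - v_o) / (c + v_s)
Numerator: c - v_o = 343 - 7.4 = 335.6
Denominator: c + v_s = 343 + 8.7 = 351.7
f_o = 2527.8 * 335.6 / 351.7 = 2412.08

2412.08 Hz


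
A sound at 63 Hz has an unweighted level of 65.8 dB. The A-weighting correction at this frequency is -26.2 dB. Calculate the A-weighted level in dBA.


Given values:
  SPL = 65.8 dB
  A-weighting at 63 Hz = -26.2 dB
Formula: L_A = SPL + A_weight
L_A = 65.8 + (-26.2)
L_A = 39.6

39.6 dBA


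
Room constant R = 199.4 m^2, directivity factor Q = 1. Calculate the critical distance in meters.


Given values:
  R = 199.4 m^2, Q = 1
Formula: d_c = 0.141 * sqrt(Q * R)
Compute Q * R = 1 * 199.4 = 199.4
Compute sqrt(199.4) = 14.1209
d_c = 0.141 * 14.1209 = 1.991

1.991 m


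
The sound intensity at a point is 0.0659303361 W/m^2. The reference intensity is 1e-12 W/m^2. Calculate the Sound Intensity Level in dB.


Given values:
  I = 0.0659303361 W/m^2
  I_ref = 1e-12 W/m^2
Formula: SIL = 10 * log10(I / I_ref)
Compute ratio: I / I_ref = 65930336100
Compute log10: log10(65930336100) = 10.819085
Multiply: SIL = 10 * 10.819085 = 108.19

108.19 dB


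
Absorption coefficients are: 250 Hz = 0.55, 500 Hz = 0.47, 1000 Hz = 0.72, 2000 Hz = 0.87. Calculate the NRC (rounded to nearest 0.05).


Given values:
  a_250 = 0.55, a_500 = 0.47
  a_1000 = 0.72, a_2000 = 0.87
Formula: NRC = (a250 + a500 + a1000 + a2000) / 4
Sum = 0.55 + 0.47 + 0.72 + 0.87 = 2.61
NRC = 2.61 / 4 = 0.6525
Rounded to nearest 0.05: 0.65

0.65


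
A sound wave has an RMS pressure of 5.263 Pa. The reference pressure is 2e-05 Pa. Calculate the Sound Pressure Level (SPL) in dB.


Given values:
  p = 5.263 Pa
  p_ref = 2e-05 Pa
Formula: SPL = 20 * log10(p / p_ref)
Compute ratio: p / p_ref = 5.263 / 2e-05 = 263150
Compute log10: log10(263150) = 5.420203
Multiply: SPL = 20 * 5.420203 = 108.4

108.4 dB


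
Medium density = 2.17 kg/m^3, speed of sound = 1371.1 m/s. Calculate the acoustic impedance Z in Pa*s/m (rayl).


Given values:
  rho = 2.17 kg/m^3
  c = 1371.1 m/s
Formula: Z = rho * c
Z = 2.17 * 1371.1
Z = 2975.29

2975.29 rayl


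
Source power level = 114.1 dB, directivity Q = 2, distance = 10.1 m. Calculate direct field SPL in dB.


Given values:
  Lw = 114.1 dB, Q = 2, r = 10.1 m
Formula: SPL = Lw + 10 * log10(Q / (4 * pi * r^2))
Compute 4 * pi * r^2 = 4 * pi * 10.1^2 = 1281.8955
Compute Q / denom = 2 / 1281.8955 = 0.00156019
Compute 10 * log10(0.00156019) = -28.0682
SPL = 114.1 + (-28.0682) = 86.03

86.03 dB


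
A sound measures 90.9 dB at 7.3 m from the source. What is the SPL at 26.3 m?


Given values:
  SPL1 = 90.9 dB, r1 = 7.3 m, r2 = 26.3 m
Formula: SPL2 = SPL1 - 20 * log10(r2 / r1)
Compute ratio: r2 / r1 = 26.3 / 7.3 = 3.6027
Compute log10: log10(3.6027) = 0.556628
Compute drop: 20 * 0.556628 = 11.1326
SPL2 = 90.9 - 11.1326 = 79.77

79.77 dB


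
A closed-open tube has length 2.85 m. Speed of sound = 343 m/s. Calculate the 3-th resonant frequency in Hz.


Given values:
  Tube type: closed-open, L = 2.85 m, c = 343 m/s, n = 3
Formula: f_n = (2n - 1) * c / (4 * L)
Compute 2n - 1 = 2*3 - 1 = 5
Compute 4 * L = 4 * 2.85 = 11.4
f = 5 * 343 / 11.4
f = 150.44

150.44 Hz


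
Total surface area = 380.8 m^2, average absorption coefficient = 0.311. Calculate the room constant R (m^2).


Given values:
  S = 380.8 m^2, alpha = 0.311
Formula: R = S * alpha / (1 - alpha)
Numerator: 380.8 * 0.311 = 118.4288
Denominator: 1 - 0.311 = 0.689
R = 118.4288 / 0.689 = 171.89

171.89 m^2


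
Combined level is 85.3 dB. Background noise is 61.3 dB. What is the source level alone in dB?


Given values:
  L_total = 85.3 dB, L_bg = 61.3 dB
Formula: L_source = 10 * log10(10^(L_total/10) - 10^(L_bg/10))
Convert to linear:
  10^(85.3/10) = 338844156.1392
  10^(61.3/10) = 1348962.8826
Difference: 338844156.1392 - 1348962.8826 = 337495193.2566
L_source = 10 * log10(337495193.2566) = 85.28

85.28 dB


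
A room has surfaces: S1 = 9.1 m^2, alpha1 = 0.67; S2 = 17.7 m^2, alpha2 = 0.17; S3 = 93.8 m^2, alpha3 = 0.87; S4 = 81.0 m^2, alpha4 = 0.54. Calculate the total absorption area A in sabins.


Given surfaces:
  Surface 1: 9.1 * 0.67 = 6.097
  Surface 2: 17.7 * 0.17 = 3.009
  Surface 3: 93.8 * 0.87 = 81.606
  Surface 4: 81.0 * 0.54 = 43.74
Formula: A = sum(Si * alpha_i)
A = 6.097 + 3.009 + 81.606 + 43.74
A = 134.45

134.45 sabins


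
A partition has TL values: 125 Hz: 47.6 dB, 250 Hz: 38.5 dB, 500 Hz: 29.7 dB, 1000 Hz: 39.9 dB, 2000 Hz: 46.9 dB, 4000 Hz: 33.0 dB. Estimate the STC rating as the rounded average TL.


Given TL values at each frequency:
  125 Hz: 47.6 dB
  250 Hz: 38.5 dB
  500 Hz: 29.7 dB
  1000 Hz: 39.9 dB
  2000 Hz: 46.9 dB
  4000 Hz: 33.0 dB
Formula: STC ~ round(average of TL values)
Sum = 47.6 + 38.5 + 29.7 + 39.9 + 46.9 + 33.0 = 235.6
Average = 235.6 / 6 = 39.27
Rounded: 39

39


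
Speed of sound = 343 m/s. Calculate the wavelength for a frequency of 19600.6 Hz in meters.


Given values:
  c = 343 m/s, f = 19600.6 Hz
Formula: lambda = c / f
lambda = 343 / 19600.6
lambda = 0.0175

0.0175 m


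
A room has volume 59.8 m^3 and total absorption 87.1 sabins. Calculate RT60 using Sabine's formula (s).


Given values:
  V = 59.8 m^3
  A = 87.1 sabins
Formula: RT60 = 0.161 * V / A
Numerator: 0.161 * 59.8 = 9.6278
RT60 = 9.6278 / 87.1 = 0.111

0.111 s


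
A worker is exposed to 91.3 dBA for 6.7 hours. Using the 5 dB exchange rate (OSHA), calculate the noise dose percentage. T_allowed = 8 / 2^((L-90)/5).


Given values:
  L = 91.3 dBA, T = 6.7 hours
Formula: T_allowed = 8 / 2^((L - 90) / 5)
Compute exponent: (91.3 - 90) / 5 = 0.26
Compute 2^(0.26) = 1.197479
T_allowed = 8 / 1.197479 = 6.680702 hours
Dose = (T / T_allowed) * 100
Dose = (6.7 / 6.680702) * 100 = 100.29

100.29 %


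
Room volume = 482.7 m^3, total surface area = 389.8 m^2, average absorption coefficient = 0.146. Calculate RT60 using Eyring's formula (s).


Given values:
  V = 482.7 m^3, S = 389.8 m^2, alpha = 0.146
Formula: RT60 = 0.161 * V / (-S * ln(1 - alpha))
Compute ln(1 - 0.146) = ln(0.854) = -0.157824
Denominator: -389.8 * -0.157824 = 61.5198
Numerator: 0.161 * 482.7 = 77.7147
RT60 = 77.7147 / 61.5198 = 1.263

1.263 s


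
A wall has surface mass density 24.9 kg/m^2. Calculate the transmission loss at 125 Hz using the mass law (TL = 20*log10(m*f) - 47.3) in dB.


Given values:
  m = 24.9 kg/m^2, f = 125 Hz
Formula: TL = 20 * log10(m * f) - 47.3
Compute m * f = 24.9 * 125 = 3112.5
Compute log10(3112.5) = 3.493109
Compute 20 * 3.493109 = 69.8622
TL = 69.8622 - 47.3 = 22.56

22.56 dB


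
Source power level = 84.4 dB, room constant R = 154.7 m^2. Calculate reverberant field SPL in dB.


Given values:
  Lw = 84.4 dB, R = 154.7 m^2
Formula: SPL = Lw + 10 * log10(4 / R)
Compute 4 / R = 4 / 154.7 = 0.025856
Compute 10 * log10(0.025856) = -15.8744
SPL = 84.4 + (-15.8744) = 68.53

68.53 dB


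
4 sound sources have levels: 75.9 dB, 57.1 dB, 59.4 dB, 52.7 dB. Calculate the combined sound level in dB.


Formula: L_total = 10 * log10( sum(10^(Li/10)) )
  Source 1: 10^(75.9/10) = 38904514.4994
  Source 2: 10^(57.1/10) = 512861.384
  Source 3: 10^(59.4/10) = 870963.59
  Source 4: 10^(52.7/10) = 186208.7137
Sum of linear values = 40474548.1871
L_total = 10 * log10(40474548.1871) = 76.07

76.07 dB


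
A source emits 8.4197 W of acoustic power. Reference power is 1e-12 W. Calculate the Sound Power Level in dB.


Given values:
  W = 8.4197 W
  W_ref = 1e-12 W
Formula: SWL = 10 * log10(W / W_ref)
Compute ratio: W / W_ref = 8419700000000
Compute log10: log10(8419700000000) = 12.925297
Multiply: SWL = 10 * 12.925297 = 129.25

129.25 dB


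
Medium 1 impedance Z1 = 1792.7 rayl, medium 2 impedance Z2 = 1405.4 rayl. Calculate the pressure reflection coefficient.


Given values:
  Z1 = 1792.7 rayl, Z2 = 1405.4 rayl
Formula: R = (Z2 - Z1) / (Z2 + Z1)
Numerator: Z2 - Z1 = 1405.4 - 1792.7 = -387.3
Denominator: Z2 + Z1 = 1405.4 + 1792.7 = 3198.1
R = -387.3 / 3198.1 = -0.1211

-0.1211


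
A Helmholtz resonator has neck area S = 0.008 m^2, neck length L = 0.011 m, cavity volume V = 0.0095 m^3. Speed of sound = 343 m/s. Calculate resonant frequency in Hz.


Given values:
  S = 0.008 m^2, L = 0.011 m, V = 0.0095 m^3, c = 343 m/s
Formula: f = (c / (2*pi)) * sqrt(S / (V * L))
Compute V * L = 0.0095 * 0.011 = 0.0001045
Compute S / (V * L) = 0.008 / 0.0001045 = 76.555
Compute sqrt(76.555) = 8.749571
Compute c / (2*pi) = 343 / 6.283185 = 54.590148
f = 54.590148 * 8.749571 = 477.64

477.64 Hz


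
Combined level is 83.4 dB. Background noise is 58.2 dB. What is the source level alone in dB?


Given values:
  L_total = 83.4 dB, L_bg = 58.2 dB
Formula: L_source = 10 * log10(10^(L_total/10) - 10^(L_bg/10))
Convert to linear:
  10^(83.4/10) = 218776162.395
  10^(58.2/10) = 660693.448
Difference: 218776162.395 - 660693.448 = 218115468.947
L_source = 10 * log10(218115468.947) = 83.39

83.39 dB


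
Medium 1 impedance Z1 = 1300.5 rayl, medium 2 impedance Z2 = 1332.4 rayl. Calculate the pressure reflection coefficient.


Given values:
  Z1 = 1300.5 rayl, Z2 = 1332.4 rayl
Formula: R = (Z2 - Z1) / (Z2 + Z1)
Numerator: Z2 - Z1 = 1332.4 - 1300.5 = 31.9
Denominator: Z2 + Z1 = 1332.4 + 1300.5 = 2632.9
R = 31.9 / 2632.9 = 0.0121

0.0121


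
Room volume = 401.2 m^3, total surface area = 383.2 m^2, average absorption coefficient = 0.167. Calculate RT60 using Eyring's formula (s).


Given values:
  V = 401.2 m^3, S = 383.2 m^2, alpha = 0.167
Formula: RT60 = 0.161 * V / (-S * ln(1 - alpha))
Compute ln(1 - 0.167) = ln(0.833) = -0.182722
Denominator: -383.2 * -0.182722 = 70.0191
Numerator: 0.161 * 401.2 = 64.5932
RT60 = 64.5932 / 70.0191 = 0.923

0.923 s


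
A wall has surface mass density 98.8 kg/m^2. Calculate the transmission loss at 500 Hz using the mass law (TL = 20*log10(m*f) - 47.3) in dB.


Given values:
  m = 98.8 kg/m^2, f = 500 Hz
Formula: TL = 20 * log10(m * f) - 47.3
Compute m * f = 98.8 * 500 = 49400.0
Compute log10(49400.0) = 4.693727
Compute 20 * 4.693727 = 93.8745
TL = 93.8745 - 47.3 = 46.57

46.57 dB


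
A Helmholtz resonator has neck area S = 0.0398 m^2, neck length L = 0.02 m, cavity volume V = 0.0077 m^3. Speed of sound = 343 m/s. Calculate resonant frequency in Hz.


Given values:
  S = 0.0398 m^2, L = 0.02 m, V = 0.0077 m^3, c = 343 m/s
Formula: f = (c / (2*pi)) * sqrt(S / (V * L))
Compute V * L = 0.0077 * 0.02 = 0.000154
Compute S / (V * L) = 0.0398 / 0.000154 = 258.4416
Compute sqrt(258.4416) = 16.076119
Compute c / (2*pi) = 343 / 6.283185 = 54.590148
f = 54.590148 * 16.076119 = 877.6

877.6 Hz


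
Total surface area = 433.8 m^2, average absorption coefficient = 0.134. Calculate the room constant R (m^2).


Given values:
  S = 433.8 m^2, alpha = 0.134
Formula: R = S * alpha / (1 - alpha)
Numerator: 433.8 * 0.134 = 58.1292
Denominator: 1 - 0.134 = 0.866
R = 58.1292 / 0.866 = 67.12

67.12 m^2


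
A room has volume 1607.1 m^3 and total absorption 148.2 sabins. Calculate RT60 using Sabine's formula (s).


Given values:
  V = 1607.1 m^3
  A = 148.2 sabins
Formula: RT60 = 0.161 * V / A
Numerator: 0.161 * 1607.1 = 258.7431
RT60 = 258.7431 / 148.2 = 1.746

1.746 s


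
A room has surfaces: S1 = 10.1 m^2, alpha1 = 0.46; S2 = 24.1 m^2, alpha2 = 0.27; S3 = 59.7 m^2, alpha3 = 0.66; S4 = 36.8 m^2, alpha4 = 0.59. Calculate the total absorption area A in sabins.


Given surfaces:
  Surface 1: 10.1 * 0.46 = 4.646
  Surface 2: 24.1 * 0.27 = 6.507
  Surface 3: 59.7 * 0.66 = 39.402
  Surface 4: 36.8 * 0.59 = 21.712
Formula: A = sum(Si * alpha_i)
A = 4.646 + 6.507 + 39.402 + 21.712
A = 72.27

72.27 sabins


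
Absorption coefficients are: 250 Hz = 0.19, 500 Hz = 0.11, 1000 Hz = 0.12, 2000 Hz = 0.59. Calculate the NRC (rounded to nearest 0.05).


Given values:
  a_250 = 0.19, a_500 = 0.11
  a_1000 = 0.12, a_2000 = 0.59
Formula: NRC = (a250 + a500 + a1000 + a2000) / 4
Sum = 0.19 + 0.11 + 0.12 + 0.59 = 1.01
NRC = 1.01 / 4 = 0.2525
Rounded to nearest 0.05: 0.25

0.25


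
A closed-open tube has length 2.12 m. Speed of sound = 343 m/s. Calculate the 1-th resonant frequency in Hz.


Given values:
  Tube type: closed-open, L = 2.12 m, c = 343 m/s, n = 1
Formula: f_n = (2n - 1) * c / (4 * L)
Compute 2n - 1 = 2*1 - 1 = 1
Compute 4 * L = 4 * 2.12 = 8.48
f = 1 * 343 / 8.48
f = 40.45

40.45 Hz


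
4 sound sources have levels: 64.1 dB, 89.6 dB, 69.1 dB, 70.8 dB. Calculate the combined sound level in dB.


Formula: L_total = 10 * log10( sum(10^(Li/10)) )
  Source 1: 10^(64.1/10) = 2570395.7828
  Source 2: 10^(89.6/10) = 912010839.3559
  Source 3: 10^(69.1/10) = 8128305.1616
  Source 4: 10^(70.8/10) = 12022644.3462
Sum of linear values = 934732184.6465
L_total = 10 * log10(934732184.6465) = 89.71

89.71 dB


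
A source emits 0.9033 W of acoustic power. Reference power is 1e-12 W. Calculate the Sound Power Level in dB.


Given values:
  W = 0.9033 W
  W_ref = 1e-12 W
Formula: SWL = 10 * log10(W / W_ref)
Compute ratio: W / W_ref = 903300000000
Compute log10: log10(903300000000) = 11.955832
Multiply: SWL = 10 * 11.955832 = 119.56

119.56 dB


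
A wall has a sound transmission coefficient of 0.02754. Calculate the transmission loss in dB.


Given values:
  tau = 0.02754
Formula: TL = 10 * log10(1 / tau)
Compute 1 / tau = 1 / 0.02754 = 36.3108
Compute log10(36.3108) = 1.560036
TL = 10 * 1.560036 = 15.6

15.6 dB


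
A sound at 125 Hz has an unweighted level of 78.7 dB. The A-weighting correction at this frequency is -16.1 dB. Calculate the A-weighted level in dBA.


Given values:
  SPL = 78.7 dB
  A-weighting at 125 Hz = -16.1 dB
Formula: L_A = SPL + A_weight
L_A = 78.7 + (-16.1)
L_A = 62.6

62.6 dBA


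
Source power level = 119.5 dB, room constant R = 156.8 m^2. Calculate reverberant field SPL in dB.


Given values:
  Lw = 119.5 dB, R = 156.8 m^2
Formula: SPL = Lw + 10 * log10(4 / R)
Compute 4 / R = 4 / 156.8 = 0.02551
Compute 10 * log10(0.02551) = -15.9329
SPL = 119.5 + (-15.9329) = 103.57

103.57 dB


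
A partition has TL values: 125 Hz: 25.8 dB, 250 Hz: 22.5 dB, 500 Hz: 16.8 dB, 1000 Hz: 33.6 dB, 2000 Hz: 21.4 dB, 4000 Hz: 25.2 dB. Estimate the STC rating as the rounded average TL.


Given TL values at each frequency:
  125 Hz: 25.8 dB
  250 Hz: 22.5 dB
  500 Hz: 16.8 dB
  1000 Hz: 33.6 dB
  2000 Hz: 21.4 dB
  4000 Hz: 25.2 dB
Formula: STC ~ round(average of TL values)
Sum = 25.8 + 22.5 + 16.8 + 33.6 + 21.4 + 25.2 = 145.3
Average = 145.3 / 6 = 24.22
Rounded: 24

24


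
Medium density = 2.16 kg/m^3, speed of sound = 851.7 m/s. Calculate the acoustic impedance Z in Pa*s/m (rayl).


Given values:
  rho = 2.16 kg/m^3
  c = 851.7 m/s
Formula: Z = rho * c
Z = 2.16 * 851.7
Z = 1839.67

1839.67 rayl


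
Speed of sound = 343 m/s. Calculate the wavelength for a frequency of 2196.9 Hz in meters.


Given values:
  c = 343 m/s, f = 2196.9 Hz
Formula: lambda = c / f
lambda = 343 / 2196.9
lambda = 0.1561

0.1561 m


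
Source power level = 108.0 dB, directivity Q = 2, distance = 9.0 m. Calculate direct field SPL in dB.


Given values:
  Lw = 108.0 dB, Q = 2, r = 9.0 m
Formula: SPL = Lw + 10 * log10(Q / (4 * pi * r^2))
Compute 4 * pi * r^2 = 4 * pi * 9.0^2 = 1017.876
Compute Q / denom = 2 / 1017.876 = 0.00196488
Compute 10 * log10(0.00196488) = -27.0666
SPL = 108.0 + (-27.0666) = 80.93

80.93 dB


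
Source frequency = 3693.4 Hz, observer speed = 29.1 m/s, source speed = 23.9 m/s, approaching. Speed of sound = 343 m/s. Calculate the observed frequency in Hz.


Given values:
  f_s = 3693.4 Hz, v_o = 29.1 m/s, v_s = 23.9 m/s
  Direction: approaching
Formula: f_o = f_s * (c + v_o) / (c - v_s)
Numerator: c + v_o = 343 + 29.1 = 372.1
Denominator: c - v_s = 343 - 23.9 = 319.1
f_o = 3693.4 * 372.1 / 319.1 = 4306.84

4306.84 Hz


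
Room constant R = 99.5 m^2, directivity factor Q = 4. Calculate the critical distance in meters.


Given values:
  R = 99.5 m^2, Q = 4
Formula: d_c = 0.141 * sqrt(Q * R)
Compute Q * R = 4 * 99.5 = 398.0
Compute sqrt(398.0) = 19.9499
d_c = 0.141 * 19.9499 = 2.813

2.813 m


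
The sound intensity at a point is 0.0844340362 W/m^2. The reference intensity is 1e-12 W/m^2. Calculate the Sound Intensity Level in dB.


Given values:
  I = 0.0844340362 W/m^2
  I_ref = 1e-12 W/m^2
Formula: SIL = 10 * log10(I / I_ref)
Compute ratio: I / I_ref = 84434036200
Compute log10: log10(84434036200) = 10.926518
Multiply: SIL = 10 * 10.926518 = 109.27

109.27 dB


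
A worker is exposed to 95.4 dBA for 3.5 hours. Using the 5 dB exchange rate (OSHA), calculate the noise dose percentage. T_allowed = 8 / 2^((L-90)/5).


Given values:
  L = 95.4 dBA, T = 3.5 hours
Formula: T_allowed = 8 / 2^((L - 90) / 5)
Compute exponent: (95.4 - 90) / 5 = 1.08
Compute 2^(1.08) = 2.114036
T_allowed = 8 / 2.114036 = 3.784231 hours
Dose = (T / T_allowed) * 100
Dose = (3.5 / 3.784231) * 100 = 92.49

92.49 %


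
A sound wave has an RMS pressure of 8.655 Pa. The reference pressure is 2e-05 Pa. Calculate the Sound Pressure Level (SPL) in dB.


Given values:
  p = 8.655 Pa
  p_ref = 2e-05 Pa
Formula: SPL = 20 * log10(p / p_ref)
Compute ratio: p / p_ref = 8.655 / 2e-05 = 432750
Compute log10: log10(432750) = 5.636237
Multiply: SPL = 20 * 5.636237 = 112.72

112.72 dB


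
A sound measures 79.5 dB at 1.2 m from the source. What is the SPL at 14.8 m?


Given values:
  SPL1 = 79.5 dB, r1 = 1.2 m, r2 = 14.8 m
Formula: SPL2 = SPL1 - 20 * log10(r2 / r1)
Compute ratio: r2 / r1 = 14.8 / 1.2 = 12.3333
Compute log10: log10(12.3333) = 1.091079
Compute drop: 20 * 1.091079 = 21.8216
SPL2 = 79.5 - 21.8216 = 57.68

57.68 dB


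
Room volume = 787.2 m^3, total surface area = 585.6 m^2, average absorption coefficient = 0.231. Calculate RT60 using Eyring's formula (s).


Given values:
  V = 787.2 m^3, S = 585.6 m^2, alpha = 0.231
Formula: RT60 = 0.161 * V / (-S * ln(1 - alpha))
Compute ln(1 - 0.231) = ln(0.769) = -0.262664
Denominator: -585.6 * -0.262664 = 153.816
Numerator: 0.161 * 787.2 = 126.7392
RT60 = 126.7392 / 153.816 = 0.824

0.824 s


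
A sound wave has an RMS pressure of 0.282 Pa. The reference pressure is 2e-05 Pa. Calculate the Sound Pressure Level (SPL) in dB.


Given values:
  p = 0.282 Pa
  p_ref = 2e-05 Pa
Formula: SPL = 20 * log10(p / p_ref)
Compute ratio: p / p_ref = 0.282 / 2e-05 = 14100
Compute log10: log10(14100) = 4.149219
Multiply: SPL = 20 * 4.149219 = 82.98

82.98 dB


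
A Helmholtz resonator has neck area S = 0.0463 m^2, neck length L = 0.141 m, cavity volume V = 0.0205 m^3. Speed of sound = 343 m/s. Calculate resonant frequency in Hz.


Given values:
  S = 0.0463 m^2, L = 0.141 m, V = 0.0205 m^3, c = 343 m/s
Formula: f = (c / (2*pi)) * sqrt(S / (V * L))
Compute V * L = 0.0205 * 0.141 = 0.0028905
Compute S / (V * L) = 0.0463 / 0.0028905 = 16.018
Compute sqrt(16.018) = 4.002249
Compute c / (2*pi) = 343 / 6.283185 = 54.590148
f = 54.590148 * 4.002249 = 218.48

218.48 Hz


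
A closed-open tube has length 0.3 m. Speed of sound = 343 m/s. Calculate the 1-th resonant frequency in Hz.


Given values:
  Tube type: closed-open, L = 0.3 m, c = 343 m/s, n = 1
Formula: f_n = (2n - 1) * c / (4 * L)
Compute 2n - 1 = 2*1 - 1 = 1
Compute 4 * L = 4 * 0.3 = 1.2
f = 1 * 343 / 1.2
f = 285.83

285.83 Hz


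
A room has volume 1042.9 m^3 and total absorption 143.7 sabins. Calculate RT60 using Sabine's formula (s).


Given values:
  V = 1042.9 m^3
  A = 143.7 sabins
Formula: RT60 = 0.161 * V / A
Numerator: 0.161 * 1042.9 = 167.9069
RT60 = 167.9069 / 143.7 = 1.168

1.168 s


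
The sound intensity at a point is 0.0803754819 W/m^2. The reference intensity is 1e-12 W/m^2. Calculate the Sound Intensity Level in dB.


Given values:
  I = 0.0803754819 W/m^2
  I_ref = 1e-12 W/m^2
Formula: SIL = 10 * log10(I / I_ref)
Compute ratio: I / I_ref = 80375481900
Compute log10: log10(80375481900) = 10.905124
Multiply: SIL = 10 * 10.905124 = 109.05

109.05 dB


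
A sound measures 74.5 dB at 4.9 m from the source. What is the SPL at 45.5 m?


Given values:
  SPL1 = 74.5 dB, r1 = 4.9 m, r2 = 45.5 m
Formula: SPL2 = SPL1 - 20 * log10(r2 / r1)
Compute ratio: r2 / r1 = 45.5 / 4.9 = 9.2857
Compute log10: log10(9.2857) = 0.967815
Compute drop: 20 * 0.967815 = 19.3563
SPL2 = 74.5 - 19.3563 = 55.14

55.14 dB


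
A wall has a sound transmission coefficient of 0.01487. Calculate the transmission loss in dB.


Given values:
  tau = 0.01487
Formula: TL = 10 * log10(1 / tau)
Compute 1 / tau = 1 / 0.01487 = 67.2495
Compute log10(67.2495) = 1.827689
TL = 10 * 1.827689 = 18.28

18.28 dB


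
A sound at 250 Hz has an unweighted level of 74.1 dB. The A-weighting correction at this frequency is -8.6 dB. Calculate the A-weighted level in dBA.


Given values:
  SPL = 74.1 dB
  A-weighting at 250 Hz = -8.6 dB
Formula: L_A = SPL + A_weight
L_A = 74.1 + (-8.6)
L_A = 65.5

65.5 dBA


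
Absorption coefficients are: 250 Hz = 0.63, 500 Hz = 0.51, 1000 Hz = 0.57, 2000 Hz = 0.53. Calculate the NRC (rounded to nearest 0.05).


Given values:
  a_250 = 0.63, a_500 = 0.51
  a_1000 = 0.57, a_2000 = 0.53
Formula: NRC = (a250 + a500 + a1000 + a2000) / 4
Sum = 0.63 + 0.51 + 0.57 + 0.53 = 2.24
NRC = 2.24 / 4 = 0.56
Rounded to nearest 0.05: 0.55

0.55


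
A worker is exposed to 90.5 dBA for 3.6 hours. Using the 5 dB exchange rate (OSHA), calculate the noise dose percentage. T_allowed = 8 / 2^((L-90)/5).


Given values:
  L = 90.5 dBA, T = 3.6 hours
Formula: T_allowed = 8 / 2^((L - 90) / 5)
Compute exponent: (90.5 - 90) / 5 = 0.1
Compute 2^(0.1) = 1.071773
T_allowed = 8 / 1.071773 = 7.464267 hours
Dose = (T / T_allowed) * 100
Dose = (3.6 / 7.464267) * 100 = 48.23

48.23 %


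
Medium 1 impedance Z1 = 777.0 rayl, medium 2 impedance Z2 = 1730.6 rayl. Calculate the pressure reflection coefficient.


Given values:
  Z1 = 777.0 rayl, Z2 = 1730.6 rayl
Formula: R = (Z2 - Z1) / (Z2 + Z1)
Numerator: Z2 - Z1 = 1730.6 - 777.0 = 953.6
Denominator: Z2 + Z1 = 1730.6 + 777.0 = 2507.6
R = 953.6 / 2507.6 = 0.3803

0.3803


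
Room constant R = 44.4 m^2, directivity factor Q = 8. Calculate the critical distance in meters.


Given values:
  R = 44.4 m^2, Q = 8
Formula: d_c = 0.141 * sqrt(Q * R)
Compute Q * R = 8 * 44.4 = 355.2
Compute sqrt(355.2) = 18.8468
d_c = 0.141 * 18.8468 = 2.657

2.657 m


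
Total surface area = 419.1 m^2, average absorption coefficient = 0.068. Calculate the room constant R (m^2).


Given values:
  S = 419.1 m^2, alpha = 0.068
Formula: R = S * alpha / (1 - alpha)
Numerator: 419.1 * 0.068 = 28.4988
Denominator: 1 - 0.068 = 0.932
R = 28.4988 / 0.932 = 30.58

30.58 m^2


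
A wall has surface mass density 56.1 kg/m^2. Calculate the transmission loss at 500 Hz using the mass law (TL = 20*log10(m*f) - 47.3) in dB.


Given values:
  m = 56.1 kg/m^2, f = 500 Hz
Formula: TL = 20 * log10(m * f) - 47.3
Compute m * f = 56.1 * 500 = 28050.0
Compute log10(28050.0) = 4.447933
Compute 20 * 4.447933 = 88.9587
TL = 88.9587 - 47.3 = 41.66

41.66 dB


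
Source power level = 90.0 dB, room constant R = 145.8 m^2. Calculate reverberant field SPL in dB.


Given values:
  Lw = 90.0 dB, R = 145.8 m^2
Formula: SPL = Lw + 10 * log10(4 / R)
Compute 4 / R = 4 / 145.8 = 0.027435
Compute 10 * log10(0.027435) = -15.617
SPL = 90.0 + (-15.617) = 74.38

74.38 dB


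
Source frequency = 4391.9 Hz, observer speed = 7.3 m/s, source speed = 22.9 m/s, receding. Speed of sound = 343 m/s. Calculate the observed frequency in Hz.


Given values:
  f_s = 4391.9 Hz, v_o = 7.3 m/s, v_s = 22.9 m/s
  Direction: receding
Formula: f_o = f_s * (c - v_o) / (c + v_s)
Numerator: c - v_o = 343 - 7.3 = 335.7
Denominator: c + v_s = 343 + 22.9 = 365.9
f_o = 4391.9 * 335.7 / 365.9 = 4029.41

4029.41 Hz


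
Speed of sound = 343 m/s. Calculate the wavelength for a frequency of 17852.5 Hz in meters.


Given values:
  c = 343 m/s, f = 17852.5 Hz
Formula: lambda = c / f
lambda = 343 / 17852.5
lambda = 0.0192

0.0192 m


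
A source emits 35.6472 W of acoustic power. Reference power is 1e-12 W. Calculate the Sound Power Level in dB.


Given values:
  W = 35.6472 W
  W_ref = 1e-12 W
Formula: SWL = 10 * log10(W / W_ref)
Compute ratio: W / W_ref = 35647200000000
Compute log10: log10(35647200000000) = 13.552025
Multiply: SWL = 10 * 13.552025 = 135.52

135.52 dB


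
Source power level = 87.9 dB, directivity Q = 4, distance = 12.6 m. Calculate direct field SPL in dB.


Given values:
  Lw = 87.9 dB, Q = 4, r = 12.6 m
Formula: SPL = Lw + 10 * log10(Q / (4 * pi * r^2))
Compute 4 * pi * r^2 = 4 * pi * 12.6^2 = 1995.037
Compute Q / denom = 4 / 1995.037 = 0.00200498
Compute 10 * log10(0.00200498) = -26.9789
SPL = 87.9 + (-26.9789) = 60.92

60.92 dB


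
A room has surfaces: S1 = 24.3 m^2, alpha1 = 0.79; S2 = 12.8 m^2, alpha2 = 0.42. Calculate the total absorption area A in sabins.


Given surfaces:
  Surface 1: 24.3 * 0.79 = 19.197
  Surface 2: 12.8 * 0.42 = 5.376
Formula: A = sum(Si * alpha_i)
A = 19.197 + 5.376
A = 24.57

24.57 sabins


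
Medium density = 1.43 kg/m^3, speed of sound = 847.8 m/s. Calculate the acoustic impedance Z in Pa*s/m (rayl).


Given values:
  rho = 1.43 kg/m^3
  c = 847.8 m/s
Formula: Z = rho * c
Z = 1.43 * 847.8
Z = 1212.35

1212.35 rayl


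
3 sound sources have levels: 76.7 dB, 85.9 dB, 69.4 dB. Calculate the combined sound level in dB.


Formula: L_total = 10 * log10( sum(10^(Li/10)) )
  Source 1: 10^(76.7/10) = 46773514.1287
  Source 2: 10^(85.9/10) = 389045144.9943
  Source 3: 10^(69.4/10) = 8709635.8996
Sum of linear values = 444528295.0226
L_total = 10 * log10(444528295.0226) = 86.48

86.48 dB


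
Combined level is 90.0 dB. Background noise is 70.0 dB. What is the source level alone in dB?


Given values:
  L_total = 90.0 dB, L_bg = 70.0 dB
Formula: L_source = 10 * log10(10^(L_total/10) - 10^(L_bg/10))
Convert to linear:
  10^(90.0/10) = 1000000000.0
  10^(70.0/10) = 10000000.0
Difference: 1000000000.0 - 10000000.0 = 990000000.0
L_source = 10 * log10(990000000.0) = 89.96

89.96 dB


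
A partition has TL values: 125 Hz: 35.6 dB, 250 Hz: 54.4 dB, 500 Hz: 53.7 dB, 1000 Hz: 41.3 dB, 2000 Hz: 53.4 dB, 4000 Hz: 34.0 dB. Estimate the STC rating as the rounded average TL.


Given TL values at each frequency:
  125 Hz: 35.6 dB
  250 Hz: 54.4 dB
  500 Hz: 53.7 dB
  1000 Hz: 41.3 dB
  2000 Hz: 53.4 dB
  4000 Hz: 34.0 dB
Formula: STC ~ round(average of TL values)
Sum = 35.6 + 54.4 + 53.7 + 41.3 + 53.4 + 34.0 = 272.4
Average = 272.4 / 6 = 45.4
Rounded: 45

45
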